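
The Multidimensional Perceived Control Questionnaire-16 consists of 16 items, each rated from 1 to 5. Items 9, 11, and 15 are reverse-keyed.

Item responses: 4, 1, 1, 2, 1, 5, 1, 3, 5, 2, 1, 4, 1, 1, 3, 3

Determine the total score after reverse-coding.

Apply reverse scoring (reverse-coded value = 6 − response):
  item 9: 6 − 5 = 1
  item 11: 6 − 1 = 5
  item 15: 6 − 3 = 3
Scored items: 4, 1, 1, 2, 1, 5, 1, 3, 1, 2, 5, 4, 1, 1, 3, 3
Total = 4 + 1 + 1 + 2 + 1 + 5 + 1 + 3 + 1 + 2 + 5 + 4 + 1 + 1 + 3 + 3 = 38

38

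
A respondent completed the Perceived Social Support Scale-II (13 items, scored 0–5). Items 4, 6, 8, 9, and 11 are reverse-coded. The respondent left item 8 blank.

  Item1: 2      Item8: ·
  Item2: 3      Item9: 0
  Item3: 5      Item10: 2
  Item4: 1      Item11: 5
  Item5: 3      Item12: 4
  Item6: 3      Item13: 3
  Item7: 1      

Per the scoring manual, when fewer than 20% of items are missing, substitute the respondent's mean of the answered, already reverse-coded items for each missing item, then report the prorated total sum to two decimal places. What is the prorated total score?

Reverse-coded (reverse-coded value = 5 − response):
  item 4: 5 − 1 = 4
  item 6: 5 − 3 = 2
  item 9: 5 − 0 = 5
  item 11: 5 − 5 = 0
Completed scored items (12 of 13): 2, 3, 5, 4, 3, 2, 1, 5, 2, 0, 4, 3; sum = 34.
Person mean = 34 / 12 ≈ 2.8333
Prorated total = (34 / 12) × 13 = 36.83 (to 2 dp)

36.83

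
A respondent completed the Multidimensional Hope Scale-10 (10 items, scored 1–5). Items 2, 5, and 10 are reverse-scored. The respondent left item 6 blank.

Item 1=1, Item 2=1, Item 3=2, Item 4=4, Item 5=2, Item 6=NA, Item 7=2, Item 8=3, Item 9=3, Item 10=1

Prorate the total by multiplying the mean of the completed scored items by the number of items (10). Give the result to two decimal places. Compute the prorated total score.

Reverse-coded (on a 1–5 scale, reversed = 6 − raw):
  item 2: 6 − 1 = 5
  item 5: 6 − 2 = 4
  item 10: 6 − 1 = 5
Completed scored items (9 of 10): 1, 5, 2, 4, 4, 2, 3, 3, 5; sum = 29.
Person mean = 29 / 9 ≈ 3.2222
Prorated total = (29 / 9) × 10 = 32.22 (to 2 dp)

32.22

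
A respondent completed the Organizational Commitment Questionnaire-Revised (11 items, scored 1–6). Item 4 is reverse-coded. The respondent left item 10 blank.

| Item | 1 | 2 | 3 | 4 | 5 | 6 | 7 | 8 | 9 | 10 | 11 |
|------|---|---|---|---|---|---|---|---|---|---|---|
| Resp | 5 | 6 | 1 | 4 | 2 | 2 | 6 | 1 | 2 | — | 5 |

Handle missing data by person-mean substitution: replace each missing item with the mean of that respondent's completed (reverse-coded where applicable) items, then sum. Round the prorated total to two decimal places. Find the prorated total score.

Reverse-coded (on a 1–6 scale, reversed = 7 − raw):
  item 4: 7 − 4 = 3
Completed scored items (10 of 11): 5, 6, 1, 3, 2, 2, 6, 1, 2, 5; sum = 33.
Person mean = 33 / 10 ≈ 3.3000
Prorated total = (33 / 10) × 11 = 36.30 (to 2 dp)

36.30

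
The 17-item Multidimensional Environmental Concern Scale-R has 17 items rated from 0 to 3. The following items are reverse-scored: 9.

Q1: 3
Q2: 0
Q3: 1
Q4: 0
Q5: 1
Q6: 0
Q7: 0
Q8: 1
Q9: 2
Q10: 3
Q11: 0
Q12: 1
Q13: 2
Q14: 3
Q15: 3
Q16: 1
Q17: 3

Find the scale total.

Raw sum = 24. Reverse-scored items: 9; their raw sum = 2.
Each reversal replaces raw with 3 − raw, changing the total by 3 − 2·raw per item.
Total = 24 + 1·3 − 2·2 = 24 + 3 − 4 = 23

23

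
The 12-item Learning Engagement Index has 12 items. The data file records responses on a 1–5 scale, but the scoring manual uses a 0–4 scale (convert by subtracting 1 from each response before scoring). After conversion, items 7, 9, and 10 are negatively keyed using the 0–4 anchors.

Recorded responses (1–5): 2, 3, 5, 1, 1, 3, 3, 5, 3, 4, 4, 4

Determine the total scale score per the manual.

Convert to 0–4: 1, 2, 4, 0, 0, 2, 2, 4, 2, 3, 3, 3
Reverse-coded (reverse-coded value = 4 − response):
  item 7: 4 − 2 = 2
  item 9: 4 − 2 = 2
  item 10: 4 − 3 = 1
Scored: 1, 2, 4, 0, 0, 2, 2, 4, 2, 1, 3, 3
Total = 24

24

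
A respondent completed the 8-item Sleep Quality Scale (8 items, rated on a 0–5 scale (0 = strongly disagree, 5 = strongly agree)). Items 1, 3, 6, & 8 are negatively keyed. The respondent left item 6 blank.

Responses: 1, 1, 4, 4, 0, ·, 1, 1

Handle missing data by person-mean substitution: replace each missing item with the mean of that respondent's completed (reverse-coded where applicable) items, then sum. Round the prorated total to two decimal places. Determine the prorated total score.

17.14

Reverse-coded (reverse-coded value = 5 − response):
  item 1: 5 − 1 = 4
  item 3: 5 − 4 = 1
  item 8: 5 − 1 = 4
Completed scored items (7 of 8): 4, 1, 1, 4, 0, 1, 4; sum = 15.
Person mean = 15 / 7 ≈ 2.1429
Prorated total = (15 / 7) × 8 = 17.14 (to 2 dp)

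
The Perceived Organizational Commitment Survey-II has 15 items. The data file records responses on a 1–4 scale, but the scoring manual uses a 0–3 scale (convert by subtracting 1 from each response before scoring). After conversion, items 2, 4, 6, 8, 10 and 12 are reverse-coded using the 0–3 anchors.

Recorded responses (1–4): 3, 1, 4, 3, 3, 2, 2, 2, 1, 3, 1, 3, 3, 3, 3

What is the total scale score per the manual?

24

Convert to 0–3: 2, 0, 3, 2, 2, 1, 1, 1, 0, 2, 0, 2, 2, 2, 2
Reverse-coded (reverse-coded value = 3 − response):
  item 2: 3 − 0 = 3
  item 4: 3 − 2 = 1
  item 6: 3 − 1 = 2
  item 8: 3 − 1 = 2
  item 10: 3 − 2 = 1
  item 12: 3 − 2 = 1
Scored: 2, 3, 3, 1, 2, 2, 1, 2, 0, 1, 0, 1, 2, 2, 2
Total = 24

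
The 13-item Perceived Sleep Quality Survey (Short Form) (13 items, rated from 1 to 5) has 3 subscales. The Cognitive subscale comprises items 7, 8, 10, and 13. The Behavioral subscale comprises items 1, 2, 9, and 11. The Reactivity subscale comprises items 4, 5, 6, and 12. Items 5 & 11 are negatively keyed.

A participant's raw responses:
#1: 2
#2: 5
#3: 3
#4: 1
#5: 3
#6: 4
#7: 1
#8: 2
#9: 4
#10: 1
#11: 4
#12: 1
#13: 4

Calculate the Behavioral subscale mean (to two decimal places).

Behavioral items: 1, 2, 9, 11.
Of these, item 11 is negatively keyed; on a 1–5 scale, reversed = 6 − raw.
  item 1: 2
  item 2: 5
  item 9: 4
  item 11: 6 − 4 = 2
Sum = 2 + 5 + 4 + 2 = 13
Mean = 13 / 4 = 3.25

3.25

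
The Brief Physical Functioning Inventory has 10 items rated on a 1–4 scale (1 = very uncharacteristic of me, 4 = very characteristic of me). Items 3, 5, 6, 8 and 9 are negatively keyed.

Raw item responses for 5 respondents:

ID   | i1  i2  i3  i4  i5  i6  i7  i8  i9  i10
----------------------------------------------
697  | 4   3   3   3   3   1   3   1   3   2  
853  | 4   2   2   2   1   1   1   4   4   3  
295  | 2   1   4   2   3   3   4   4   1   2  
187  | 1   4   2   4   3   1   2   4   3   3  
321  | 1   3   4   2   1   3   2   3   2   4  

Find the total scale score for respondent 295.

21

Respondent 295 raw: 2, 1, 4, 2, 3, 3, 4, 4, 1, 2.
Reverse-coded (on a 1–4 scale, reversed = 5 − raw):
  item 1: 2
  item 2: 1
  item 3: 5 − 4 = 1
  item 4: 2
  item 5: 5 − 3 = 2
  item 6: 5 − 3 = 2
  item 7: 4
  item 8: 5 − 4 = 1
  item 9: 5 − 1 = 4
  item 10: 2
Sum = 2 + 1 + 1 + 2 + 2 + 2 + 4 + 1 + 4 + 2 = 21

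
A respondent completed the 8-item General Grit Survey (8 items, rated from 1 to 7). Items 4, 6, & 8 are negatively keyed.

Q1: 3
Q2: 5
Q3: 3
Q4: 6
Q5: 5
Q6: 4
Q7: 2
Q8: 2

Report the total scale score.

Raw sum = 30. Negatively keyed items: 4, 6, 8; their raw sum = 12.
Each reversal replaces raw with 8 − raw, changing the total by 8 − 2·raw per item.
Total = 30 + 3·8 − 2·12 = 30 + 24 − 24 = 30

30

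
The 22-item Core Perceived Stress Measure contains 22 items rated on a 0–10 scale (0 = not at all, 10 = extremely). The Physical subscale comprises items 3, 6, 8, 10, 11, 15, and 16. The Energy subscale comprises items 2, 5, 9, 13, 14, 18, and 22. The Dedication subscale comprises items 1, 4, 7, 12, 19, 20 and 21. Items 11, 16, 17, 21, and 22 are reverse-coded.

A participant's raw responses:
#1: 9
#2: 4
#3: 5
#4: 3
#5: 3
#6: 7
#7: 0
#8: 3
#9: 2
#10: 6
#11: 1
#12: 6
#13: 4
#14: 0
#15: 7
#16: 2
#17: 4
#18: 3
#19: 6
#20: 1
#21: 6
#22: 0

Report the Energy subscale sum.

26

Energy items: 2, 5, 9, 13, 14, 18, 22.
Of these, item 22 is reverse-coded; reverse-coded value = 10 − response.
  item 2: 4
  item 5: 3
  item 9: 2
  item 13: 4
  item 14: 0
  item 18: 3
  item 22: 10 − 0 = 10
Sum = 4 + 3 + 2 + 4 + 0 + 3 + 10 = 26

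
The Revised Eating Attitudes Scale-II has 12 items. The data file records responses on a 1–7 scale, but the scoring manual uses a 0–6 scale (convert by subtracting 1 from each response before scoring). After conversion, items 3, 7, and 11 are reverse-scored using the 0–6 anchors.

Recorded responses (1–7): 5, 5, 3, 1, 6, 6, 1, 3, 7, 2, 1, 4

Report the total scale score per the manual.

46

Convert to 0–6: 4, 4, 2, 0, 5, 5, 0, 2, 6, 1, 0, 3
Reverse-coded (reversed = (0+6) − raw = 6 − raw):
  item 3: 6 − 2 = 4
  item 7: 6 − 0 = 6
  item 11: 6 − 0 = 6
Scored: 4, 4, 4, 0, 5, 5, 6, 2, 6, 1, 6, 3
Total = 46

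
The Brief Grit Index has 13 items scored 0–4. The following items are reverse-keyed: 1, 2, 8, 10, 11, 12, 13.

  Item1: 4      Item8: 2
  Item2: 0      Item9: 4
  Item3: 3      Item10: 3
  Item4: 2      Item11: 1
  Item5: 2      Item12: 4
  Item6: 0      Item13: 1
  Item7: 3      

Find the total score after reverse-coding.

Reverse-keyed items use 4 − raw:
  item 1: 4 − 4 = 0
  item 2: 4 − 0 = 4
  item 8: 4 − 2 = 2
  item 10: 4 − 3 = 1
  item 11: 4 − 1 = 3
  item 12: 4 − 4 = 0
  item 13: 4 − 1 = 3
After reverse-coding: 0, 4, 3, 2, 2, 0, 3, 2, 4, 1, 3, 0, 3
Total = 0 + 4 + 3 + 2 + 2 + 0 + 3 + 2 + 4 + 1 + 3 + 0 + 3 = 27

27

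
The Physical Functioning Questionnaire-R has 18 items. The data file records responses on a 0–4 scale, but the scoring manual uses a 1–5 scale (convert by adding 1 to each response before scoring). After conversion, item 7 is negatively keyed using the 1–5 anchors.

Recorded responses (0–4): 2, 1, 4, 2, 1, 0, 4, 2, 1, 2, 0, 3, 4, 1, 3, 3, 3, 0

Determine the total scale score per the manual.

50

Convert to 1–5: 3, 2, 5, 3, 2, 1, 5, 3, 2, 3, 1, 4, 5, 2, 4, 4, 4, 1
Reverse-coded (reverse-coded value = 6 − response):
  item 7: 6 − 5 = 1
Scored: 3, 2, 5, 3, 2, 1, 1, 3, 2, 3, 1, 4, 5, 2, 4, 4, 4, 1
Total = 50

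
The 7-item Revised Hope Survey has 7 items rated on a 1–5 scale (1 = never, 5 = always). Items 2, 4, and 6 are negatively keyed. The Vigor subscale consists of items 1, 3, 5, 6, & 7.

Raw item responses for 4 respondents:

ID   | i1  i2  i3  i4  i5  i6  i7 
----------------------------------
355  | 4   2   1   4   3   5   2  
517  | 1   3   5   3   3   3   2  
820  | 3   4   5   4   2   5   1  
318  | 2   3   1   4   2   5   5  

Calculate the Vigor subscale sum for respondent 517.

14

Respondent 517 raw: 1, 3, 5, 3, 3, 3, 2.
Vigor items: 1, 3, 5, 6, 7.
Reverse-coded (reverse-coded value = 6 − response):
  item 1: 1
  item 3: 5
  item 5: 3
  item 6: 6 − 3 = 3
  item 7: 2
Sum = 1 + 5 + 3 + 3 + 2 = 14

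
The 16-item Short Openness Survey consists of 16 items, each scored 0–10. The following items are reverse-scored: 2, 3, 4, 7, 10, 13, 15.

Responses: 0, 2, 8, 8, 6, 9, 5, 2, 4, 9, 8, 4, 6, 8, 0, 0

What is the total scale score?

Reversing items 2, 3, 4, 7, 10, 13 and 15 with 10 − raw:
Total = 0 + (10−2) + (10−8) + (10−8) + 6 + 9 + (10−5) + 2 + 4 + (10−9) + 8 + 4 + (10−6) + 8 + (10−0) + 0
      = 0 + 8 + 2 + 2 + 6 + 9 + 5 + 2 + 4 + 1 + 8 + 4 + 4 + 8 + 10 + 0 = 73

73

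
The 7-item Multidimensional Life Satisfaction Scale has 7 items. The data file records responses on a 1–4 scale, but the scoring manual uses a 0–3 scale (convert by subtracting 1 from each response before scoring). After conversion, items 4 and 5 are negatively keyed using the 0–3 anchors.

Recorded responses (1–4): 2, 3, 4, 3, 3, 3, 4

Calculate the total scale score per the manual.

13

Convert to 0–3: 1, 2, 3, 2, 2, 2, 3
Reverse-coded (reversed = (0+3) − raw = 3 − raw):
  item 4: 3 − 2 = 1
  item 5: 3 − 2 = 1
Scored: 1, 2, 3, 1, 1, 2, 3
Total = 13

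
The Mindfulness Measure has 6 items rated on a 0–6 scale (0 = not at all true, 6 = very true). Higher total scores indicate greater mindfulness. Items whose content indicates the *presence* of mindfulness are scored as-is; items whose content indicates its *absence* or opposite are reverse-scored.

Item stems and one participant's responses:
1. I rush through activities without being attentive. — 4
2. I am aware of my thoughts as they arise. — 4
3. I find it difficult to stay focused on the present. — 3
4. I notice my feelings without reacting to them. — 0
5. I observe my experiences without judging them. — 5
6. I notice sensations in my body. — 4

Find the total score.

18

Items 1, 3 describe the absence/opposite of mindfulness → reverse-score.
on a 0–6 scale, reversed = 6 − raw.
  item 1: 6 − 4 = 2
  item 2: 4
  item 3: 6 − 3 = 3
  item 4: 0
  item 5: 5
  item 6: 4
Total = 2 + 4 + 3 + 0 + 5 + 4 = 18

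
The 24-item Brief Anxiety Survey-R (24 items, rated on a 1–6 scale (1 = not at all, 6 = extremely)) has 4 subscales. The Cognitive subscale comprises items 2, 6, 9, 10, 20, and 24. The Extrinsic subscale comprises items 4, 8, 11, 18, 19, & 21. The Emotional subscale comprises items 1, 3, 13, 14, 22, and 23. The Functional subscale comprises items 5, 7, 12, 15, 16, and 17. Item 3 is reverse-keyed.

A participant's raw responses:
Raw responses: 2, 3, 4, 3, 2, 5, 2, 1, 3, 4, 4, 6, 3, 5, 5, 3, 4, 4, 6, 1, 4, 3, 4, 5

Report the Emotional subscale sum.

20

Emotional items: 1, 3, 13, 14, 22, 23.
Of these, item 3 is reverse-keyed; on a 1–6 scale, reversed = 7 − raw.
  item 1: 2
  item 3: 7 − 4 = 3
  item 13: 3
  item 14: 5
  item 22: 3
  item 23: 4
Sum = 2 + 3 + 3 + 5 + 3 + 4 = 20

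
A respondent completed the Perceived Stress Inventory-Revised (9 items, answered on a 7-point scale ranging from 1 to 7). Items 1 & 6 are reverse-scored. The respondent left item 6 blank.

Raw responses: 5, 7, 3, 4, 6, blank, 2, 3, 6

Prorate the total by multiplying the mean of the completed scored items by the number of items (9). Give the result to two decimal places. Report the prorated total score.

Reverse-coded (reverse-coded value = 8 − response):
  item 1: 8 − 5 = 3
Completed scored items (8 of 9): 3, 7, 3, 4, 6, 2, 3, 6; sum = 34.
Person mean = 34 / 8 ≈ 4.2500
Prorated total = (34 / 8) × 9 = 38.25 (to 2 dp)

38.25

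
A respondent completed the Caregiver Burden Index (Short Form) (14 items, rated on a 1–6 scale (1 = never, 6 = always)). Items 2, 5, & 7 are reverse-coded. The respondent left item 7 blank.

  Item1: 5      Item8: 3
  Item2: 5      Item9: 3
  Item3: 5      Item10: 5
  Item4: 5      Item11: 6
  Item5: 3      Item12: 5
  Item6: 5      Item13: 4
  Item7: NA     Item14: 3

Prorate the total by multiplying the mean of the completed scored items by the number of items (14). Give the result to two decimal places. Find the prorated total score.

Reverse-coded (reversed = (1+6) − raw = 7 − raw):
  item 2: 7 − 5 = 2
  item 5: 7 − 3 = 4
Completed scored items (13 of 14): 5, 2, 5, 5, 4, 5, 3, 3, 5, 6, 5, 4, 3; sum = 55.
Person mean = 55 / 13 ≈ 4.2308
Prorated total = (55 / 13) × 14 = 59.23 (to 2 dp)

59.23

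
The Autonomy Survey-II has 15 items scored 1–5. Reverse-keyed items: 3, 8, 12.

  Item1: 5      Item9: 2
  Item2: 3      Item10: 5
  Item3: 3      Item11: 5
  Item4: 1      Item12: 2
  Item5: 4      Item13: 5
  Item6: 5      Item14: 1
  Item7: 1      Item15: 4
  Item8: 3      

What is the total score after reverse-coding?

51

Apply reverse scoring (on a 1–5 scale, reversed = 6 − raw):
  item 3: 6 − 3 = 3
  item 8: 6 − 3 = 3
  item 12: 6 − 2 = 4
After reverse-coding: 5, 3, 3, 1, 4, 5, 1, 3, 2, 5, 5, 4, 5, 1, 4
Total = 5 + 3 + 3 + 1 + 4 + 5 + 1 + 3 + 2 + 5 + 5 + 4 + 5 + 1 + 4 = 51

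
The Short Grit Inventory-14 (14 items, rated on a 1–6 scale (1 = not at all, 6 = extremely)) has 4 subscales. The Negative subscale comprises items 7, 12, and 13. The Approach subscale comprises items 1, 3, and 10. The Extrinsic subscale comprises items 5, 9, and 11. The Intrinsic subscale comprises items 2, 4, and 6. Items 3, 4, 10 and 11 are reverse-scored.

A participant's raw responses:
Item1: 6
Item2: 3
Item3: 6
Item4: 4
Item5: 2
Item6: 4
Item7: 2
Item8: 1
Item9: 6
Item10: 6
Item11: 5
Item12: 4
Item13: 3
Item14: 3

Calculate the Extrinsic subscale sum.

10

Extrinsic items: 5, 9, 11.
Of these, item 11 is reverse-scored; reverse-coded value = 7 − response.
  item 5: 2
  item 9: 6
  item 11: 7 − 5 = 2
Sum = 2 + 6 + 2 = 10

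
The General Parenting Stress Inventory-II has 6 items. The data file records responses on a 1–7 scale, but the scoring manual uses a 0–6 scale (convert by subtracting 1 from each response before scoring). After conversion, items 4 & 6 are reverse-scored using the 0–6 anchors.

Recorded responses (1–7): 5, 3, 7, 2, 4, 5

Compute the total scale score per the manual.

Convert to 0–6: 4, 2, 6, 1, 3, 4
Reverse-coded (reverse-coded value = 6 − response):
  item 4: 6 − 1 = 5
  item 6: 6 − 4 = 2
Scored: 4, 2, 6, 5, 3, 2
Total = 22

22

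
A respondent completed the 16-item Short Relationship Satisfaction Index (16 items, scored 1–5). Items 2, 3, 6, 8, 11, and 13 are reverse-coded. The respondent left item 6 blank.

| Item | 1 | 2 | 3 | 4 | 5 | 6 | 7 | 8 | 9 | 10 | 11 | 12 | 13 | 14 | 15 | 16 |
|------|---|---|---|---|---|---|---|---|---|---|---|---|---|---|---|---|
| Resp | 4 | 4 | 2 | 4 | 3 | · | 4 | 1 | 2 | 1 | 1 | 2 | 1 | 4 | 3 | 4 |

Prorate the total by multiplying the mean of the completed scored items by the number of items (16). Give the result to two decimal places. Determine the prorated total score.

55.47

Reverse-coded (on a 1–5 scale, reversed = 6 − raw):
  item 2: 6 − 4 = 2
  item 3: 6 − 2 = 4
  item 8: 6 − 1 = 5
  item 11: 6 − 1 = 5
  item 13: 6 − 1 = 5
Completed scored items (15 of 16): 4, 2, 4, 4, 3, 4, 5, 2, 1, 5, 2, 5, 4, 3, 4; sum = 52.
Person mean = 52 / 15 ≈ 3.4667
Prorated total = (52 / 15) × 16 = 55.47 (to 2 dp)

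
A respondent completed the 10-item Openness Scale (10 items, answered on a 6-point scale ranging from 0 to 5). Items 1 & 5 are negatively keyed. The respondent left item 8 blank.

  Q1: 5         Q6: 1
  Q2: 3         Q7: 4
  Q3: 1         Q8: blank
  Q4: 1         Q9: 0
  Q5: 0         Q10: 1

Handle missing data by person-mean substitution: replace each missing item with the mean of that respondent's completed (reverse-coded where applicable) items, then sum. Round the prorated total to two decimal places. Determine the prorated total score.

17.78

Reverse-coded (reversed = (0+5) − raw = 5 − raw):
  item 1: 5 − 5 = 0
  item 5: 5 − 0 = 5
Completed scored items (9 of 10): 0, 3, 1, 1, 5, 1, 4, 0, 1; sum = 16.
Person mean = 16 / 9 ≈ 1.7778
Prorated total = (16 / 9) × 10 = 17.78 (to 2 dp)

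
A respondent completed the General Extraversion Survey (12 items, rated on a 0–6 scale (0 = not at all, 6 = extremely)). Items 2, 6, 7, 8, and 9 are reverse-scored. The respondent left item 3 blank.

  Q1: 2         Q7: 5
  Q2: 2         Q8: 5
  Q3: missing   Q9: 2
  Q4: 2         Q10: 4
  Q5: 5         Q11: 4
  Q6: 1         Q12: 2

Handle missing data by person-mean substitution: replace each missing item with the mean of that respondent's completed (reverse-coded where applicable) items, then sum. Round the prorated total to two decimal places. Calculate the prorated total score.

37.09

Reverse-coded (on a 0–6 scale, reversed = 6 − raw):
  item 2: 6 − 2 = 4
  item 6: 6 − 1 = 5
  item 7: 6 − 5 = 1
  item 8: 6 − 5 = 1
  item 9: 6 − 2 = 4
Completed scored items (11 of 12): 2, 4, 2, 5, 5, 1, 1, 4, 4, 4, 2; sum = 34.
Person mean = 34 / 11 ≈ 3.0909
Prorated total = (34 / 11) × 12 = 37.09 (to 2 dp)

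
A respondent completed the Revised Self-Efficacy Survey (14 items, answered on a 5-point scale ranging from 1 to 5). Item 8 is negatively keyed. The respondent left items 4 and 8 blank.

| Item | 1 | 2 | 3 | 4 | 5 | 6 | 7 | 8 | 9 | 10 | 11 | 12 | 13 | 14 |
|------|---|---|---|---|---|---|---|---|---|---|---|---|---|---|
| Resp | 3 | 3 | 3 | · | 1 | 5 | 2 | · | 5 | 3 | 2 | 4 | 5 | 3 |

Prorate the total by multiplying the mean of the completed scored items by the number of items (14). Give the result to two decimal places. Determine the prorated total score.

45.50

Reverse-coded (reverse-coded value = 6 − response):
Completed scored items (12 of 14): 3, 3, 3, 1, 5, 2, 5, 3, 2, 4, 5, 3; sum = 39.
Person mean = 39 / 12 ≈ 3.2500
Prorated total = (39 / 12) × 14 = 45.50 (to 2 dp)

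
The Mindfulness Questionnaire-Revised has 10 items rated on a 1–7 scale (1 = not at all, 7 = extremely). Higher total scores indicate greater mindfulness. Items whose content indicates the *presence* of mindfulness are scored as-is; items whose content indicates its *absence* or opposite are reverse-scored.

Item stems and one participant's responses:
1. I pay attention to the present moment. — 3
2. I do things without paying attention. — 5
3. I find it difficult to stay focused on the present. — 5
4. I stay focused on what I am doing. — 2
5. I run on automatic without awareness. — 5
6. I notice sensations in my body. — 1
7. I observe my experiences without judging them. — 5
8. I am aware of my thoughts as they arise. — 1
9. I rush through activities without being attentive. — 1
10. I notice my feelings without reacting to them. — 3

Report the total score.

31

Items 2, 3, 5, 9 describe the absence/opposite of mindfulness → reverse-score.
reversed = (1+7) − raw = 8 − raw.
  item 1: 3
  item 2: 8 − 5 = 3
  item 3: 8 − 5 = 3
  item 4: 2
  item 5: 8 − 5 = 3
  item 6: 1
  item 7: 5
  item 8: 1
  item 9: 8 − 1 = 7
  item 10: 3
Total = 3 + 3 + 3 + 2 + 3 + 1 + 5 + 1 + 7 + 3 = 31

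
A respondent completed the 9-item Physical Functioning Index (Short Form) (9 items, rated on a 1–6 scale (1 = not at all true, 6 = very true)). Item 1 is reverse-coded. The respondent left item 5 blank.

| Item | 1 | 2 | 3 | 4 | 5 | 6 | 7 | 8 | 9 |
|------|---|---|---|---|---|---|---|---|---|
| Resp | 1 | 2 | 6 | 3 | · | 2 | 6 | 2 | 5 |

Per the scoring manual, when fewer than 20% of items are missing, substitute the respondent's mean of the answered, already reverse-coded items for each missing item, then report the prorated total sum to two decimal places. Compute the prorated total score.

Reverse-coded (reverse-coded value = 7 − response):
  item 1: 7 − 1 = 6
Completed scored items (8 of 9): 6, 2, 6, 3, 2, 6, 2, 5; sum = 32.
Person mean = 32 / 8 ≈ 4.0000
Prorated total = (32 / 8) × 9 = 36.00 (to 2 dp)

36.00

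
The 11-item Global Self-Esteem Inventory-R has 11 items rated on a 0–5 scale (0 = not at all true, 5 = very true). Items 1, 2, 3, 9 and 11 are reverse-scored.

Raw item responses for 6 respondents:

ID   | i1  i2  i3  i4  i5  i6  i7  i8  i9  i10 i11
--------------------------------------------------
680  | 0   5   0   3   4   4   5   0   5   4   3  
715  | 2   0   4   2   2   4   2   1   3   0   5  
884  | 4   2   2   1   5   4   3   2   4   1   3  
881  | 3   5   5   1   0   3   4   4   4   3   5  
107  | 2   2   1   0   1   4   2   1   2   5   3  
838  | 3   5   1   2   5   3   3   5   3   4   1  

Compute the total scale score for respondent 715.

22

Respondent 715 raw: 2, 0, 4, 2, 2, 4, 2, 1, 3, 0, 5.
Reverse-coded (on a 0–5 scale, reversed = 5 − raw):
  item 1: 5 − 2 = 3
  item 2: 5 − 0 = 5
  item 3: 5 − 4 = 1
  item 4: 2
  item 5: 2
  item 6: 4
  item 7: 2
  item 8: 1
  item 9: 5 − 3 = 2
  item 10: 0
  item 11: 5 − 5 = 0
Sum = 3 + 5 + 1 + 2 + 2 + 4 + 2 + 1 + 2 + 0 + 0 = 22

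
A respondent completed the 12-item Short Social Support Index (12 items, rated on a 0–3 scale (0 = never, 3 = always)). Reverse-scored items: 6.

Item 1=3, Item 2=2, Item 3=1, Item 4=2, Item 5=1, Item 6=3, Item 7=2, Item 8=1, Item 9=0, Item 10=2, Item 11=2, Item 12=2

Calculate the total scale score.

18

Raw sum = 21. Reverse-scored items: 6; their raw sum = 3.
Each reversal replaces raw with 3 − raw, changing the total by 3 − 2·raw per item.
Total = 21 + 1·3 − 2·3 = 21 + 3 − 6 = 18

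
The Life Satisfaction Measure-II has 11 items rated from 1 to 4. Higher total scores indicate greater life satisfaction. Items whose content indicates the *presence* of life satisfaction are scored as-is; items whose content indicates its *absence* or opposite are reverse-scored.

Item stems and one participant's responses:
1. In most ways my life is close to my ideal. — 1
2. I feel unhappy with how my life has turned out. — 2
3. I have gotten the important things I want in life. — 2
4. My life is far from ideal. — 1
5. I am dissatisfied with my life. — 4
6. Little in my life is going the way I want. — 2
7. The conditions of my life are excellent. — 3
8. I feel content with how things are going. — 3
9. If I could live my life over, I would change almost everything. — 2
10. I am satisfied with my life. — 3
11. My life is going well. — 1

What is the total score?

27

Items 2, 4, 5, 6, 9 describe the absence/opposite of life satisfaction → reverse-score.
on a 1–4 scale, reversed = 5 − raw.
  item 1: 1
  item 2: 5 − 2 = 3
  item 3: 2
  item 4: 5 − 1 = 4
  item 5: 5 − 4 = 1
  item 6: 5 − 2 = 3
  item 7: 3
  item 8: 3
  item 9: 5 − 2 = 3
  item 10: 3
  item 11: 1
Total = 1 + 3 + 2 + 4 + 1 + 3 + 3 + 3 + 3 + 3 + 1 = 27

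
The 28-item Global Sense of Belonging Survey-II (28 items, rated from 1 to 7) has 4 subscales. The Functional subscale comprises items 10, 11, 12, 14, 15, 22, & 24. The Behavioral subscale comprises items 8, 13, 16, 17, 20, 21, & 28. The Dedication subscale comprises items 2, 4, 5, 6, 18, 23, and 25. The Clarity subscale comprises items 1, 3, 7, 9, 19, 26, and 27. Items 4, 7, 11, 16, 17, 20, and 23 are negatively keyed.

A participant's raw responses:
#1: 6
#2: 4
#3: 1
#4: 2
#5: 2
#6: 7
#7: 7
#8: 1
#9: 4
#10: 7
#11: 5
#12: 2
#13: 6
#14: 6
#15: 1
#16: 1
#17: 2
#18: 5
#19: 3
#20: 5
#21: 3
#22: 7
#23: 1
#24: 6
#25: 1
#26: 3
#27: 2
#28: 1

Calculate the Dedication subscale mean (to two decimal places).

4.57

Dedication items: 2, 4, 5, 6, 18, 23, 25.
Of these, items 4 and 23 are negatively keyed; reversed = (1+7) − raw = 8 − raw.
  item 2: 4
  item 4: 8 − 2 = 6
  item 5: 2
  item 6: 7
  item 18: 5
  item 23: 8 − 1 = 7
  item 25: 1
Sum = 4 + 6 + 2 + 7 + 5 + 7 + 1 = 32
Mean = 32 / 7 = 4.57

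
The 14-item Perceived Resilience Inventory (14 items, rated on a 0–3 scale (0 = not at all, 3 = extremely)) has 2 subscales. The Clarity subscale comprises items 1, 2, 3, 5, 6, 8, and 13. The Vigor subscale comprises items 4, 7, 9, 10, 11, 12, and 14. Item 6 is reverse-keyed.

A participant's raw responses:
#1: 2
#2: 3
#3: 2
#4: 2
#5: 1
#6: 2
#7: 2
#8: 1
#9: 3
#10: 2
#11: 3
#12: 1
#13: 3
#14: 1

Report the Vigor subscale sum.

14

Vigor items: 4, 7, 9, 10, 11, 12, 14.
  item 4: 2
  item 7: 2
  item 9: 3
  item 10: 2
  item 11: 3
  item 12: 1
  item 14: 1
Sum = 2 + 2 + 3 + 2 + 3 + 1 + 1 = 14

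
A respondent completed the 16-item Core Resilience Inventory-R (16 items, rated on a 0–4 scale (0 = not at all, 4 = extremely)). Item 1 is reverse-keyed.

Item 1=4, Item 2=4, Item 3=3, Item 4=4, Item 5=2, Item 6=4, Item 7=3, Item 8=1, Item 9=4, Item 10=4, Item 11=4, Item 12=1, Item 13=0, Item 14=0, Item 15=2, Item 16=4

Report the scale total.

Reversing item 1 with 4 − raw:
Total = (4−4) + 4 + 3 + 4 + 2 + 4 + 3 + 1 + 4 + 4 + 4 + 1 + 0 + 0 + 2 + 4
      = 0 + 4 + 3 + 4 + 2 + 4 + 3 + 1 + 4 + 4 + 4 + 1 + 0 + 0 + 2 + 4 = 40

40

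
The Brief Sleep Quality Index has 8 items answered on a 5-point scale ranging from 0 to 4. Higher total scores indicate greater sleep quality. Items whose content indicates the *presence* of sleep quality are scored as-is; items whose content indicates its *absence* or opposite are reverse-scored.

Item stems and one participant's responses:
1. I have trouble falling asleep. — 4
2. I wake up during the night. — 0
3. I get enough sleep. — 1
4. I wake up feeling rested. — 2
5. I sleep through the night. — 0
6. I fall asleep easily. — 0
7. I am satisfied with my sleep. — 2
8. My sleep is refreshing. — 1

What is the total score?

10

Items 1, 2 describe the absence/opposite of sleep quality → reverse-score.
reverse-coded value = 4 − response.
  item 1: 4 − 4 = 0
  item 2: 4 − 0 = 4
  item 3: 1
  item 4: 2
  item 5: 0
  item 6: 0
  item 7: 2
  item 8: 1
Total = 0 + 4 + 1 + 2 + 0 + 0 + 2 + 1 = 10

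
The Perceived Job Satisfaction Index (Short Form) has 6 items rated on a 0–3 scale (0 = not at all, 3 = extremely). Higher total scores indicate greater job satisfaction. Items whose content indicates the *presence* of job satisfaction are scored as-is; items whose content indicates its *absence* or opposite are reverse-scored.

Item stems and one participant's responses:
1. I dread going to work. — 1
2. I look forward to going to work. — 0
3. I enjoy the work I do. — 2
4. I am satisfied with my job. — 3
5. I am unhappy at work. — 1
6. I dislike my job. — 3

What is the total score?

9

Items 1, 5, 6 describe the absence/opposite of job satisfaction → reverse-score.
on a 0–3 scale, reversed = 3 − raw.
  item 1: 3 − 1 = 2
  item 2: 0
  item 3: 2
  item 4: 3
  item 5: 3 − 1 = 2
  item 6: 3 − 3 = 0
Total = 2 + 0 + 2 + 3 + 2 + 0 = 9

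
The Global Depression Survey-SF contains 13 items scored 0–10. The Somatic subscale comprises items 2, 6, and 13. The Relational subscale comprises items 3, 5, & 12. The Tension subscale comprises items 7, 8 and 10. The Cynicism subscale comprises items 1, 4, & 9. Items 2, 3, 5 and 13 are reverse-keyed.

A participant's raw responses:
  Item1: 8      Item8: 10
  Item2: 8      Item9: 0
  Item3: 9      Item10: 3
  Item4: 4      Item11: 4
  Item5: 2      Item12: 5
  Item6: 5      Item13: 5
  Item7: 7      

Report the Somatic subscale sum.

12

Somatic items: 2, 6, 13.
Of these, items 2 and 13 are reverse-keyed; reversed = (0+10) − raw = 10 − raw.
  item 2: 10 − 8 = 2
  item 6: 5
  item 13: 10 − 5 = 5
Sum = 2 + 5 + 5 = 12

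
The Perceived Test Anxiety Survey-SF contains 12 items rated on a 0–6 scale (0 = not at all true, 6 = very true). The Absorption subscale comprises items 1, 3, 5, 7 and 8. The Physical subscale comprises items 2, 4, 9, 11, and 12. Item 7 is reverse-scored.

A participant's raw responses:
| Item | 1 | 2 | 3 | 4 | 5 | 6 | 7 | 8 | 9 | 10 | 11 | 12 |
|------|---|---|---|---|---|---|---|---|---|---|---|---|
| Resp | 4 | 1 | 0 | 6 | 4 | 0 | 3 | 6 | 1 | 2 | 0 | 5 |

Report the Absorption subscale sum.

17

Absorption items: 1, 3, 5, 7, 8.
Of these, item 7 is reverse-scored; on a 0–6 scale, reversed = 6 − raw.
  item 1: 4
  item 3: 0
  item 5: 4
  item 7: 6 − 3 = 3
  item 8: 6
Sum = 4 + 0 + 4 + 3 + 6 = 17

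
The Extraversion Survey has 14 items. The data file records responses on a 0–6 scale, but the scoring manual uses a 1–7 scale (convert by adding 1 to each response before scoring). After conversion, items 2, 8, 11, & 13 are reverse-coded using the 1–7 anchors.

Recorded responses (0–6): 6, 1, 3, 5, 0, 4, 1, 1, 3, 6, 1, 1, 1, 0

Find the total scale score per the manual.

63

Convert to 1–7: 7, 2, 4, 6, 1, 5, 2, 2, 4, 7, 2, 2, 2, 1
Reverse-coded (reverse-coded value = 8 − response):
  item 2: 8 − 2 = 6
  item 8: 8 − 2 = 6
  item 11: 8 − 2 = 6
  item 13: 8 − 2 = 6
Scored: 7, 6, 4, 6, 1, 5, 2, 6, 4, 7, 6, 2, 6, 1
Total = 63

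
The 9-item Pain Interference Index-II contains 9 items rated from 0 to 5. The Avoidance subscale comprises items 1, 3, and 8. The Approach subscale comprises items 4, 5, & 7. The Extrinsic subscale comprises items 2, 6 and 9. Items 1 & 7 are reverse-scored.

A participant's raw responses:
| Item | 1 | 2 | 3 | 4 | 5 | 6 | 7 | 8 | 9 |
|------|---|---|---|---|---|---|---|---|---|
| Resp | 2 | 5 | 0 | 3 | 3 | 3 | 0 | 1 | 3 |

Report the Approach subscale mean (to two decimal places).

Approach items: 4, 5, 7.
Of these, item 7 is reverse-scored; reversed = (0+5) − raw = 5 − raw.
  item 4: 3
  item 5: 3
  item 7: 5 − 0 = 5
Sum = 3 + 3 + 5 = 11
Mean = 11 / 3 = 3.67

3.67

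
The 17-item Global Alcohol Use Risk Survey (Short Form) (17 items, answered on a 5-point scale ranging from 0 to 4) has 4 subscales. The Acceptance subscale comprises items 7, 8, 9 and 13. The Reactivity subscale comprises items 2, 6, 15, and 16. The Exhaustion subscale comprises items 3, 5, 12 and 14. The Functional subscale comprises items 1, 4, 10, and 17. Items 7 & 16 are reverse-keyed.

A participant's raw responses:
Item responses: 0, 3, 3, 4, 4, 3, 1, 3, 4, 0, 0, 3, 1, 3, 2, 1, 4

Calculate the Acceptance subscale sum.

Acceptance items: 7, 8, 9, 13.
Of these, item 7 is reverse-keyed; on a 0–4 scale, reversed = 4 − raw.
  item 7: 4 − 1 = 3
  item 8: 3
  item 9: 4
  item 13: 1
Sum = 3 + 3 + 4 + 1 = 11

11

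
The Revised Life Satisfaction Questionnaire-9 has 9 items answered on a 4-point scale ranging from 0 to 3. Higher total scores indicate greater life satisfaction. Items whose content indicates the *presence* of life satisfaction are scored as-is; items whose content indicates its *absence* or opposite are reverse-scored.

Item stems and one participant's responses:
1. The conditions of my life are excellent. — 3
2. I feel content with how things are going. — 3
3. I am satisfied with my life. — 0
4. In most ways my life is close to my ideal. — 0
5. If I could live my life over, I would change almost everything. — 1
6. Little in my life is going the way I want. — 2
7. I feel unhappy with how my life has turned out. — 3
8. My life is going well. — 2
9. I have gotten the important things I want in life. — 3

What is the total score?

14

Items 5, 6, 7 describe the absence/opposite of life satisfaction → reverse-score.
reverse-coded value = 3 − response.
  item 1: 3
  item 2: 3
  item 3: 0
  item 4: 0
  item 5: 3 − 1 = 2
  item 6: 3 − 2 = 1
  item 7: 3 − 3 = 0
  item 8: 2
  item 9: 3
Total = 3 + 3 + 0 + 0 + 2 + 1 + 0 + 2 + 3 = 14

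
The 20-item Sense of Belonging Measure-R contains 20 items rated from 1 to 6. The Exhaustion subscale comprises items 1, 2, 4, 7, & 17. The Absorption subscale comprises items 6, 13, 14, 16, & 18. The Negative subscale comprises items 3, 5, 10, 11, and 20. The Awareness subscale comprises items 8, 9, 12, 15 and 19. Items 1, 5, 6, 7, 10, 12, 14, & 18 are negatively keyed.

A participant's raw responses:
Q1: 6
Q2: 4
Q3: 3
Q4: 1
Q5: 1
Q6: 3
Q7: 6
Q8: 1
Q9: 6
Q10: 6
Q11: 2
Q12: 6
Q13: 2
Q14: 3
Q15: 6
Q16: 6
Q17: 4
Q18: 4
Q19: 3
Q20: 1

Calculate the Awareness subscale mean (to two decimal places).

Awareness items: 8, 9, 12, 15, 19.
Of these, item 12 is negatively keyed; reversed = (1+6) − raw = 7 − raw.
  item 8: 1
  item 9: 6
  item 12: 7 − 6 = 1
  item 15: 6
  item 19: 3
Sum = 1 + 6 + 1 + 6 + 3 = 17
Mean = 17 / 5 = 3.40

3.40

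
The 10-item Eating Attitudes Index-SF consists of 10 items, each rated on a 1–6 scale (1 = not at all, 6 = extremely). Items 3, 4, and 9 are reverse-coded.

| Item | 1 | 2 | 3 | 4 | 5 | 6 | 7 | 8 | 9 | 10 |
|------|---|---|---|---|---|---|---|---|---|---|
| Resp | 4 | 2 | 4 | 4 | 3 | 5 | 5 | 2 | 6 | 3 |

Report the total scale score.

31

Raw sum = 38. Reverse-coded items: 3, 4, 9; their raw sum = 14.
Each reversal replaces raw with 7 − raw, changing the total by 7 − 2·raw per item.
Total = 38 + 3·7 − 2·14 = 38 + 21 − 28 = 31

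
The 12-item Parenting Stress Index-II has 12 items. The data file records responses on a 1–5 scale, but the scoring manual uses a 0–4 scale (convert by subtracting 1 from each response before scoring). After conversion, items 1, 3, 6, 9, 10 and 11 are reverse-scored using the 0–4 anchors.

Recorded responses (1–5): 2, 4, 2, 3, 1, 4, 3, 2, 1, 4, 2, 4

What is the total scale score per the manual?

Convert to 0–4: 1, 3, 1, 2, 0, 3, 2, 1, 0, 3, 1, 3
Reverse-coded (reverse-coded value = 4 − response):
  item 1: 4 − 1 = 3
  item 3: 4 − 1 = 3
  item 6: 4 − 3 = 1
  item 9: 4 − 0 = 4
  item 10: 4 − 3 = 1
  item 11: 4 − 1 = 3
Scored: 3, 3, 3, 2, 0, 1, 2, 1, 4, 1, 3, 3
Total = 26

26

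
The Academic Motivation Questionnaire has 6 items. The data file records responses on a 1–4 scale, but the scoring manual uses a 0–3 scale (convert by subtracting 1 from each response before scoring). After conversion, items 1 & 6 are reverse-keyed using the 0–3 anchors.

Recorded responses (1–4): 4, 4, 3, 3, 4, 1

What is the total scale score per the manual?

Convert to 0–3: 3, 3, 2, 2, 3, 0
Reverse-coded (reversed = (0+3) − raw = 3 − raw):
  item 1: 3 − 3 = 0
  item 6: 3 − 0 = 3
Scored: 0, 3, 2, 2, 3, 3
Total = 13

13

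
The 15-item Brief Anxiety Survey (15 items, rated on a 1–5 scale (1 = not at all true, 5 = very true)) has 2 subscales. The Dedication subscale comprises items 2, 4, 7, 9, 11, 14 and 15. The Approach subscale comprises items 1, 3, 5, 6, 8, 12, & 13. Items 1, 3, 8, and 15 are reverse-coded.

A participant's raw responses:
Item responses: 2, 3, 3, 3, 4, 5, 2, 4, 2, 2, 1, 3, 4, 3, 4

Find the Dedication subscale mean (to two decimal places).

Dedication items: 2, 4, 7, 9, 11, 14, 15.
Of these, item 15 is reverse-coded; reversed = (1+5) − raw = 6 − raw.
  item 2: 3
  item 4: 3
  item 7: 2
  item 9: 2
  item 11: 1
  item 14: 3
  item 15: 6 − 4 = 2
Sum = 3 + 3 + 2 + 2 + 1 + 3 + 2 = 16
Mean = 16 / 7 = 2.29

2.29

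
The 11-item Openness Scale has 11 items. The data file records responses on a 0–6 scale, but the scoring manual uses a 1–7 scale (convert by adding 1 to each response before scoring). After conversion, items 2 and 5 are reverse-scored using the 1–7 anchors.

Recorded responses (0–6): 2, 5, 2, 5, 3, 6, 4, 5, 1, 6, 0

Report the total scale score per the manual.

46

Convert to 1–7: 3, 6, 3, 6, 4, 7, 5, 6, 2, 7, 1
Reverse-coded (reversed = (1+7) − raw = 8 − raw):
  item 2: 8 − 6 = 2
  item 5: 8 − 4 = 4
Scored: 3, 2, 3, 6, 4, 7, 5, 6, 2, 7, 1
Total = 46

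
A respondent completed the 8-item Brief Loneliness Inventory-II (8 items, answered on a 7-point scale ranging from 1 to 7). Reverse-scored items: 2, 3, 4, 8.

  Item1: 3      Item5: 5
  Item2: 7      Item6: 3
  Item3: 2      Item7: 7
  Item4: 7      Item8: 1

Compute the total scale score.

Reverse-coded items (on a 1–7 scale, reversed = 8 − raw):
  item 2: 8 − 7 = 1
  item 3: 8 − 2 = 6
  item 4: 8 − 7 = 1
  item 8: 8 − 1 = 7
Scored responses: 3, 1, 6, 1, 5, 3, 7, 7
Total = 3 + 1 + 6 + 1 + 5 + 3 + 7 + 7 = 33

33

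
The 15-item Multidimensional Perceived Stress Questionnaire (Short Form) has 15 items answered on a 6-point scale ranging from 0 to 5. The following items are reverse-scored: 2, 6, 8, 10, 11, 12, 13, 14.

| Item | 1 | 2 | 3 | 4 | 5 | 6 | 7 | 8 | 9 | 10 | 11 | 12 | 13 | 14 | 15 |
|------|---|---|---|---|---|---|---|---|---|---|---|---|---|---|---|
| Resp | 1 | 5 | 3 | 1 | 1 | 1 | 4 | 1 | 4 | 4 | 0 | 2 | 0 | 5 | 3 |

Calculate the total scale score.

39

Reverse-coded items (reversed = (0+5) − raw = 5 − raw):
  item 2: 5 − 5 = 0
  item 6: 5 − 1 = 4
  item 8: 5 − 1 = 4
  item 10: 5 − 4 = 1
  item 11: 5 − 0 = 5
  item 12: 5 − 2 = 3
  item 13: 5 − 0 = 5
  item 14: 5 − 5 = 0
Scored responses: 1, 0, 3, 1, 1, 4, 4, 4, 4, 1, 5, 3, 5, 0, 3
Total = 1 + 0 + 3 + 1 + 1 + 4 + 4 + 4 + 4 + 1 + 5 + 3 + 5 + 0 + 3 = 39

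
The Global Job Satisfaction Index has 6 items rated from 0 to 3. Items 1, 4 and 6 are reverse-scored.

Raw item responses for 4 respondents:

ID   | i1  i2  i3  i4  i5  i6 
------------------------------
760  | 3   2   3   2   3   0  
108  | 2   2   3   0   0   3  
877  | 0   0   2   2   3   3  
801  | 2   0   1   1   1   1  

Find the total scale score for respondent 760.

12

Respondent 760 raw: 3, 2, 3, 2, 3, 0.
Reverse-coded (reversed = (0+3) − raw = 3 − raw):
  item 1: 3 − 3 = 0
  item 2: 2
  item 3: 3
  item 4: 3 − 2 = 1
  item 5: 3
  item 6: 3 − 0 = 3
Sum = 0 + 2 + 3 + 1 + 3 + 3 = 12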